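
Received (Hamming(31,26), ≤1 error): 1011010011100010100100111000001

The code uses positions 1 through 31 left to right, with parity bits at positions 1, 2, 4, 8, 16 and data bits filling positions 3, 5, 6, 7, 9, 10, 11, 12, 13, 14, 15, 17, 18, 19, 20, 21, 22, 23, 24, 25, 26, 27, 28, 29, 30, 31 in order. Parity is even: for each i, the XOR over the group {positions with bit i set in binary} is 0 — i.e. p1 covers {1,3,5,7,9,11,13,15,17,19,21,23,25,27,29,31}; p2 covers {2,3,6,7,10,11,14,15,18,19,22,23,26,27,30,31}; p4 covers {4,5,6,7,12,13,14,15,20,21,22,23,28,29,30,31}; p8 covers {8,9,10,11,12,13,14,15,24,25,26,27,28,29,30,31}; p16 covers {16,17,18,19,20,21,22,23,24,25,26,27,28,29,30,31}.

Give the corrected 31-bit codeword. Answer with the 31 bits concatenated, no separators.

1011010011000010100100111000001

s1 (pos 1,3,5,7,9,11,13,15,17,19,21,23,25,27,29,31): 1⊕1⊕0⊕0⊕1⊕1⊕0⊕1⊕1⊕0⊕0⊕1⊕1⊕0⊕0⊕1 = 1
s2 (pos 2,3,6,7,10,11,14,15,18,19,22,23,26,27,30,31): 0⊕1⊕1⊕0⊕1⊕1⊕0⊕1⊕0⊕0⊕0⊕1⊕0⊕0⊕0⊕1 = 1
s4 (pos 4,5,6,7,12,13,14,15,20,21,22,23,28,29,30,31): 1⊕0⊕1⊕0⊕0⊕0⊕0⊕1⊕1⊕0⊕0⊕1⊕0⊕0⊕0⊕1 = 0
s8 (pos 8,9,10,11,12,13,14,15,24,25,26,27,28,29,30,31): 0⊕1⊕1⊕1⊕0⊕0⊕0⊕1⊕1⊕1⊕0⊕0⊕0⊕0⊕0⊕1 = 1
s16 (pos 16,17,18,19,20,21,22,23,24,25,26,27,28,29,30,31): 0⊕1⊕0⊕0⊕1⊕0⊕0⊕1⊕1⊕1⊕0⊕0⊕0⊕0⊕0⊕1 = 0
Syndrome s16…s1 = 01011 → error at position 11.
Flip position 11: 1011010011100010100100111000001 → 1011010011000010100100111000001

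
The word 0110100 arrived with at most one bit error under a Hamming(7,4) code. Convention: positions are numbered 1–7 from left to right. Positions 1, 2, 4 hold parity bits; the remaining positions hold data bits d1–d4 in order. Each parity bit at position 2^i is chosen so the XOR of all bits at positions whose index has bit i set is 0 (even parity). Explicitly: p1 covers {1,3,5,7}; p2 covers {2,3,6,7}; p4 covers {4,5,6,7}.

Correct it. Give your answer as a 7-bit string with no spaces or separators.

s1 (pos 1,3,5,7): 0⊕1⊕1⊕0 = 0
s2 (pos 2,3,6,7): 1⊕1⊕0⊕0 = 0
s4 (pos 4,5,6,7): 0⊕1⊕0⊕0 = 1
Syndrome s4…s1 = 100 → error at position 4.
Flip position 4: 0110100 → 0111100

0111100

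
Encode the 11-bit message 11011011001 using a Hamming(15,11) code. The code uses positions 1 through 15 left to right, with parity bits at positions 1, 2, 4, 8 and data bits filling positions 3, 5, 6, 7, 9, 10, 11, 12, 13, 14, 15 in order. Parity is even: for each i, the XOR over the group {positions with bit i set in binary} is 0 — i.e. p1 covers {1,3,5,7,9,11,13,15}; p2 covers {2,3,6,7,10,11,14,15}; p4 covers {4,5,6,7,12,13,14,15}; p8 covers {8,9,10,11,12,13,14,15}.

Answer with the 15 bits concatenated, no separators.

001010101011001

Place data at non-parity positions: p1 p2 1 p4 1 0 1 p8 1 0 1 1 0 0 1
p1 (pos 1,3,5,7,9,11,13,15): XOR of data positions = 1⊕1⊕1⊕1⊕1⊕0⊕1 = 0
p2 (pos 2,3,6,7,10,11,14,15): XOR of data positions = 1⊕0⊕1⊕0⊕1⊕0⊕1 = 0
p4 (pos 4,5,6,7,12,13,14,15): XOR of data positions = 1⊕0⊕1⊕1⊕0⊕0⊕1 = 0
p8 (pos 8,9,10,11,12,13,14,15): XOR of data positions = 1⊕0⊕1⊕1⊕0⊕0⊕1 = 0
Codeword: 001010101011001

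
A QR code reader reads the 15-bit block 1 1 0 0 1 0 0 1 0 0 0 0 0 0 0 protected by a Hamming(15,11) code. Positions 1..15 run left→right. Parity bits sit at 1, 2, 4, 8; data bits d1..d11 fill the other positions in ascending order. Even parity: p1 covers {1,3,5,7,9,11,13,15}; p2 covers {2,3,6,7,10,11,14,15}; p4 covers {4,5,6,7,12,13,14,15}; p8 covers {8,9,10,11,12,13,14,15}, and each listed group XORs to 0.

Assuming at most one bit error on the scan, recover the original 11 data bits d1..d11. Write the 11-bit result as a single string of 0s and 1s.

01000000010

s1 (pos 1,3,5,7,9,11,13,15): 1⊕0⊕1⊕0⊕0⊕0⊕0⊕0 = 0
s2 (pos 2,3,6,7,10,11,14,15): 1⊕0⊕0⊕0⊕0⊕0⊕0⊕0 = 1
s4 (pos 4,5,6,7,12,13,14,15): 0⊕1⊕0⊕0⊕0⊕0⊕0⊕0 = 1
s8 (pos 8,9,10,11,12,13,14,15): 1⊕0⊕0⊕0⊕0⊕0⊕0⊕0 = 1
Syndrome s8…s1 = 1110 → error at position 14.
Flip position 14: 110010010000000 → 110010010000010
Read data bits from positions 3,5,6,7,9,10,11,12,13,14,15: 01000000010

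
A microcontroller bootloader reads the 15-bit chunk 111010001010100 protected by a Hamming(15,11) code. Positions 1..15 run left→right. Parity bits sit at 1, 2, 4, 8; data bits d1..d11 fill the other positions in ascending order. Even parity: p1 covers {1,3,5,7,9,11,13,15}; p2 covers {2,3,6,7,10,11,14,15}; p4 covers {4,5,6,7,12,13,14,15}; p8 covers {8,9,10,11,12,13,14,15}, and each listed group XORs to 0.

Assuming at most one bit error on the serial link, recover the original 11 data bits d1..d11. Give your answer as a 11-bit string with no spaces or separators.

11001110100

s1 (pos 1,3,5,7,9,11,13,15): 1⊕1⊕1⊕0⊕1⊕1⊕1⊕0 = 0
s2 (pos 2,3,6,7,10,11,14,15): 1⊕1⊕0⊕0⊕0⊕1⊕0⊕0 = 1
s4 (pos 4,5,6,7,12,13,14,15): 0⊕1⊕0⊕0⊕0⊕1⊕0⊕0 = 0
s8 (pos 8,9,10,11,12,13,14,15): 0⊕1⊕0⊕1⊕0⊕1⊕0⊕0 = 1
Syndrome s8…s1 = 1010 → error at position 10.
Flip position 10: 111010001010100 → 111010001110100
Read data bits from positions 3,5,6,7,9,10,11,12,13,14,15: 11001110100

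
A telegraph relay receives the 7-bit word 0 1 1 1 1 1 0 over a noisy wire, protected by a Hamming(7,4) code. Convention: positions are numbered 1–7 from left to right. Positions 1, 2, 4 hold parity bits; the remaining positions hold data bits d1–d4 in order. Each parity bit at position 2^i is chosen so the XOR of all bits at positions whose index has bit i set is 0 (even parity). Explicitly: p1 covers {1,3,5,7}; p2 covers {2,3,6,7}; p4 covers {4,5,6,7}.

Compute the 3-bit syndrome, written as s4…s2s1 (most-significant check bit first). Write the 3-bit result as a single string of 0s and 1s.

s1 (pos 1,3,5,7): 0⊕1⊕1⊕0 = 0
s2 (pos 2,3,6,7): 1⊕1⊕1⊕0 = 1
s4 (pos 4,5,6,7): 1⊕1⊕1⊕0 = 1
Syndrome s4…s1 = 110 → error at position 6.

110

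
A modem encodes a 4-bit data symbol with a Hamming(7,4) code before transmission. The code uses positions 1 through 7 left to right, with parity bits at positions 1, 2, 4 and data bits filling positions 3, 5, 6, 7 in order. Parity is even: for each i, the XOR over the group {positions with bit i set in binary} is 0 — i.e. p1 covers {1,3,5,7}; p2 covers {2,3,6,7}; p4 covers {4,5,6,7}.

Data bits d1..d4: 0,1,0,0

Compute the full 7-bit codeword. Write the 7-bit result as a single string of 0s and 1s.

1001100

Place data at non-parity positions: p1 p2 0 p4 1 0 0
p1 (pos 1,3,5,7): XOR of data positions = 0⊕1⊕0 = 1
p2 (pos 2,3,6,7): XOR of data positions = 0⊕0⊕0 = 0
p4 (pos 4,5,6,7): XOR of data positions = 1⊕0⊕0 = 1
Codeword: 1001100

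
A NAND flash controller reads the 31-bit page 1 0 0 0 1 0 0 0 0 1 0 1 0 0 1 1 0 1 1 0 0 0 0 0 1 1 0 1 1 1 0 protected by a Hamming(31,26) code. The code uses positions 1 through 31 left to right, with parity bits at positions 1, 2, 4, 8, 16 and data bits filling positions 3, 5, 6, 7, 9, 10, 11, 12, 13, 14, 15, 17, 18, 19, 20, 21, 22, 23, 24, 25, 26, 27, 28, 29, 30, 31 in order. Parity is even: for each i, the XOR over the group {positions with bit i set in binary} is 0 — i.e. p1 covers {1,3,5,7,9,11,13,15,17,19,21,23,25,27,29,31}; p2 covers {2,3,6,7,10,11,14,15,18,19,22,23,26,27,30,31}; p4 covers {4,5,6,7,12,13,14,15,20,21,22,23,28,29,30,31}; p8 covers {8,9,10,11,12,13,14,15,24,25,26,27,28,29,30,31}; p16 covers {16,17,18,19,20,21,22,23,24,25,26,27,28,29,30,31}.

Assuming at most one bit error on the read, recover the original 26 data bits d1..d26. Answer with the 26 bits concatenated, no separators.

01000101001011000001101110

s1 (pos 1,3,5,7,9,11,13,15,17,19,21,23,25,27,29,31): 1⊕0⊕1⊕0⊕0⊕0⊕0⊕1⊕0⊕1⊕0⊕0⊕1⊕0⊕1⊕0 = 0
s2 (pos 2,3,6,7,10,11,14,15,18,19,22,23,26,27,30,31): 0⊕0⊕0⊕0⊕1⊕0⊕0⊕1⊕1⊕1⊕0⊕0⊕1⊕0⊕1⊕0 = 0
s4 (pos 4,5,6,7,12,13,14,15,20,21,22,23,28,29,30,31): 0⊕1⊕0⊕0⊕1⊕0⊕0⊕1⊕0⊕0⊕0⊕0⊕1⊕1⊕1⊕0 = 0
s8 (pos 8,9,10,11,12,13,14,15,24,25,26,27,28,29,30,31): 0⊕0⊕1⊕0⊕1⊕0⊕0⊕1⊕0⊕1⊕1⊕0⊕1⊕1⊕1⊕0 = 0
s16 (pos 16,17,18,19,20,21,22,23,24,25,26,27,28,29,30,31): 1⊕0⊕1⊕1⊕0⊕0⊕0⊕0⊕0⊕1⊕1⊕0⊕1⊕1⊕1⊕0 = 0
Syndrome s16…s1 = 00000 → no error.
Read data bits from positions 3,5,6,7,9,10,11,12,13,14,15,17,18,19,20,21,22,23,24,25,26,27,28,29,30,31: 01000101001011000001101110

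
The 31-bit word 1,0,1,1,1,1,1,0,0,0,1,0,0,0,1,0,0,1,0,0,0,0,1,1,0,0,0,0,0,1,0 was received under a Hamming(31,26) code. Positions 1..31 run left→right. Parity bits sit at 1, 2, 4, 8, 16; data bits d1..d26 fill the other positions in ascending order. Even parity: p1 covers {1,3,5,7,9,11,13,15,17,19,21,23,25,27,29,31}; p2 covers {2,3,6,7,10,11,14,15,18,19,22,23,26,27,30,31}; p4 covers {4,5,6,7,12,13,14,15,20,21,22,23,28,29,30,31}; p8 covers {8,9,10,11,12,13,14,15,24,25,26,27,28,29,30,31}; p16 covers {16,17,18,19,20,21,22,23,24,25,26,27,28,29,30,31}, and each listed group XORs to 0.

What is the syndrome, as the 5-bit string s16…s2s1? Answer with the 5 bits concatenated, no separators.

s1 (pos 1,3,5,7,9,11,13,15,17,19,21,23,25,27,29,31): 1⊕1⊕1⊕1⊕0⊕1⊕0⊕1⊕0⊕0⊕0⊕1⊕0⊕0⊕0⊕0 = 1
s2 (pos 2,3,6,7,10,11,14,15,18,19,22,23,26,27,30,31): 0⊕1⊕1⊕1⊕0⊕1⊕0⊕1⊕1⊕0⊕0⊕1⊕0⊕0⊕1⊕0 = 0
s4 (pos 4,5,6,7,12,13,14,15,20,21,22,23,28,29,30,31): 1⊕1⊕1⊕1⊕0⊕0⊕0⊕1⊕0⊕0⊕0⊕1⊕0⊕0⊕1⊕0 = 1
s8 (pos 8,9,10,11,12,13,14,15,24,25,26,27,28,29,30,31): 0⊕0⊕0⊕1⊕0⊕0⊕0⊕1⊕1⊕0⊕0⊕0⊕0⊕0⊕1⊕0 = 0
s16 (pos 16,17,18,19,20,21,22,23,24,25,26,27,28,29,30,31): 0⊕0⊕1⊕0⊕0⊕0⊕0⊕1⊕1⊕0⊕0⊕0⊕0⊕0⊕1⊕0 = 0
Syndrome s16…s1 = 00101 → error at position 5.

00101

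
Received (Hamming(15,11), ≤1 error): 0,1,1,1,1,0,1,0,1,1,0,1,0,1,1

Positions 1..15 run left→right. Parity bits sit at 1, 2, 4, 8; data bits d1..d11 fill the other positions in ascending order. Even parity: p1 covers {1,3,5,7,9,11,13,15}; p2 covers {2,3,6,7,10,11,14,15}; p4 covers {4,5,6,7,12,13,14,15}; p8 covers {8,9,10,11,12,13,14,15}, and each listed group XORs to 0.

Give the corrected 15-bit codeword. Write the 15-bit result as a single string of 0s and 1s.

011110100101011

s1 (pos 1,3,5,7,9,11,13,15): 0⊕1⊕1⊕1⊕1⊕0⊕0⊕1 = 1
s2 (pos 2,3,6,7,10,11,14,15): 1⊕1⊕0⊕1⊕1⊕0⊕1⊕1 = 0
s4 (pos 4,5,6,7,12,13,14,15): 1⊕1⊕0⊕1⊕1⊕0⊕1⊕1 = 0
s8 (pos 8,9,10,11,12,13,14,15): 0⊕1⊕1⊕0⊕1⊕0⊕1⊕1 = 1
Syndrome s8…s1 = 1001 → error at position 9.
Flip position 9: 011110101101011 → 011110100101011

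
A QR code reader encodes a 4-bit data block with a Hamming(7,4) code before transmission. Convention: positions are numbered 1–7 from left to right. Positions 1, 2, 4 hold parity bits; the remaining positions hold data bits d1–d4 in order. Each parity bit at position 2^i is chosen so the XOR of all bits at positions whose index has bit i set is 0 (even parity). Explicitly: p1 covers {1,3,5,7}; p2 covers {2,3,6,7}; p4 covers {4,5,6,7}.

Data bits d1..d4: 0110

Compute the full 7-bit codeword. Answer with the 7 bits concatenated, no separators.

1100110

Place data at non-parity positions: p1 p2 0 p4 1 1 0
p1 (pos 1,3,5,7): XOR of data positions = 0⊕1⊕0 = 1
p2 (pos 2,3,6,7): XOR of data positions = 0⊕1⊕0 = 1
p4 (pos 4,5,6,7): XOR of data positions = 1⊕1⊕0 = 0
Codeword: 1100110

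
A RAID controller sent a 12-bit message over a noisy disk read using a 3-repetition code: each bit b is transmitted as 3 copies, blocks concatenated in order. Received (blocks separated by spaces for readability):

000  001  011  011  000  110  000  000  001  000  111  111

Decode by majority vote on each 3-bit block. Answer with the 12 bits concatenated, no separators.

Block 1 (000): 0 ones → 0
Block 2 (001): 1 one → 0
Block 3 (011): 2 ones → 1
Block 4 (011): 2 ones → 1
Block 5 (000): 0 ones → 0
Block 6 (110): 2 ones → 1
Block 7 (000): 0 ones → 0
Block 8 (000): 0 ones → 0
Block 9 (001): 1 one → 0
Block 10 (000): 0 ones → 0
Block 11 (111): 3 ones → 1
Block 12 (111): 3 ones → 1

001101000011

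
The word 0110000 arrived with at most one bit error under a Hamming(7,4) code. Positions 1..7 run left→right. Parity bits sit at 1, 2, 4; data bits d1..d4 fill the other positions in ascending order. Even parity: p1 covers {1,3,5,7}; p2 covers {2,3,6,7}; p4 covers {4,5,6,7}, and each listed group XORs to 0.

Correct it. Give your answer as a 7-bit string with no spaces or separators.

s1 (pos 1,3,5,7): 0⊕1⊕0⊕0 = 1
s2 (pos 2,3,6,7): 1⊕1⊕0⊕0 = 0
s4 (pos 4,5,6,7): 0⊕0⊕0⊕0 = 0
Syndrome s4…s1 = 001 → error at position 1.
Flip position 1: 0110000 → 1110000

1110000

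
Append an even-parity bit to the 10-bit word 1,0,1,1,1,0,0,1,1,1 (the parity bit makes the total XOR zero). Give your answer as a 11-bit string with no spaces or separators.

10111001111

XOR of the 10 data bits: 1⊕0⊕1⊕1⊕1⊕0⊕0⊕1⊕1⊕1 = 1
Parity bit = 1 (so all 11 bits XOR to 0).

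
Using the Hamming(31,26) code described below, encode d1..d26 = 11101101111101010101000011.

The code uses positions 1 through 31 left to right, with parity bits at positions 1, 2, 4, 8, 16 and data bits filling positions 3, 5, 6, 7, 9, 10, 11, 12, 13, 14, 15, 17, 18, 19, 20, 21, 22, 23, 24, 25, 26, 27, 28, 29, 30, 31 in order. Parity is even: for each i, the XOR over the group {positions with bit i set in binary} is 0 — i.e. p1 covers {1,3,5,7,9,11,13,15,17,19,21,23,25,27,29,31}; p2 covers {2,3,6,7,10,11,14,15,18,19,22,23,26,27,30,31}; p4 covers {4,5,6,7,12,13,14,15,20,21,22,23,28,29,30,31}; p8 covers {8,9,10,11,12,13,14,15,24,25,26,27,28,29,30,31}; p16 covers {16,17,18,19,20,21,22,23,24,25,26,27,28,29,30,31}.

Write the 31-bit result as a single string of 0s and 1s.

Place data at non-parity positions: p1 p2 1 p4 1 1 0 p8 1 1 0 1 1 1 1 p16 1 0 1 0 1 0 1 0 1 0 0 0 0 1 1
p1 (pos 1,3,5,7,9,11,13,15,17,19,21,23,25,27,29,31): XOR of data positions = 1⊕1⊕0⊕1⊕0⊕1⊕1⊕1⊕1⊕1⊕1⊕1⊕0⊕0⊕1 = 1
p2 (pos 2,3,6,7,10,11,14,15,18,19,22,23,26,27,30,31): XOR of data positions = 1⊕1⊕0⊕1⊕0⊕1⊕1⊕0⊕1⊕0⊕1⊕0⊕0⊕1⊕1 = 1
p4 (pos 4,5,6,7,12,13,14,15,20,21,22,23,28,29,30,31): XOR of data positions = 1⊕1⊕0⊕1⊕1⊕1⊕1⊕0⊕1⊕0⊕1⊕0⊕0⊕1⊕1 = 0
p8 (pos 8,9,10,11,12,13,14,15,24,25,26,27,28,29,30,31): XOR of data positions = 1⊕1⊕0⊕1⊕1⊕1⊕1⊕0⊕1⊕0⊕0⊕0⊕0⊕1⊕1 = 1
p16 (pos 16,17,18,19,20,21,22,23,24,25,26,27,28,29,30,31): XOR of data positions = 1⊕0⊕1⊕0⊕1⊕0⊕1⊕0⊕1⊕0⊕0⊕0⊕0⊕1⊕1 = 1
Codeword: 1110110111011111101010101000011

1110110111011111101010101000011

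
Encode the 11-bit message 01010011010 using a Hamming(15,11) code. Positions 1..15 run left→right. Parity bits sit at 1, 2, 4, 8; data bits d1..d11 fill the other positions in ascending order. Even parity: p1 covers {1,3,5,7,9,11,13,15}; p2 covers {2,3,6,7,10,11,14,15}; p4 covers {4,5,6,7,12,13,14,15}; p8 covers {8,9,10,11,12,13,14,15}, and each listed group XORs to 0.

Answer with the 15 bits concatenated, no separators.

Place data at non-parity positions: p1 p2 0 p4 1 0 1 p8 0 0 1 1 0 1 0
p1 (pos 1,3,5,7,9,11,13,15): XOR of data positions = 0⊕1⊕1⊕0⊕1⊕0⊕0 = 1
p2 (pos 2,3,6,7,10,11,14,15): XOR of data positions = 0⊕0⊕1⊕0⊕1⊕1⊕0 = 1
p4 (pos 4,5,6,7,12,13,14,15): XOR of data positions = 1⊕0⊕1⊕1⊕0⊕1⊕0 = 0
p8 (pos 8,9,10,11,12,13,14,15): XOR of data positions = 0⊕0⊕1⊕1⊕0⊕1⊕0 = 1
Codeword: 110010110011010

110010110011010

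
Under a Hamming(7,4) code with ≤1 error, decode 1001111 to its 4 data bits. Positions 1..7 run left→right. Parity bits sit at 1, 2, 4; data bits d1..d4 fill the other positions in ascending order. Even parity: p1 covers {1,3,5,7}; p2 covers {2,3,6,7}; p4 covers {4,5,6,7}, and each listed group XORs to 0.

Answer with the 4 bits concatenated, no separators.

s1 (pos 1,3,5,7): 1⊕0⊕1⊕1 = 1
s2 (pos 2,3,6,7): 0⊕0⊕1⊕1 = 0
s4 (pos 4,5,6,7): 1⊕1⊕1⊕1 = 0
Syndrome s4…s1 = 001 → error at position 1.
Flip position 1: 1001111 → 0001111
Read data bits from positions 3,5,6,7: 0111

0111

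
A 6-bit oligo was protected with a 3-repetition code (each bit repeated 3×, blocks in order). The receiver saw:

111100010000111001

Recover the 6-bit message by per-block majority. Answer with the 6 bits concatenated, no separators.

Block 1 (111): 3 ones → 1
Block 2 (100): 1 one → 0
Block 3 (010): 1 one → 0
Block 4 (000): 0 ones → 0
Block 5 (111): 3 ones → 1
Block 6 (001): 1 one → 0

100010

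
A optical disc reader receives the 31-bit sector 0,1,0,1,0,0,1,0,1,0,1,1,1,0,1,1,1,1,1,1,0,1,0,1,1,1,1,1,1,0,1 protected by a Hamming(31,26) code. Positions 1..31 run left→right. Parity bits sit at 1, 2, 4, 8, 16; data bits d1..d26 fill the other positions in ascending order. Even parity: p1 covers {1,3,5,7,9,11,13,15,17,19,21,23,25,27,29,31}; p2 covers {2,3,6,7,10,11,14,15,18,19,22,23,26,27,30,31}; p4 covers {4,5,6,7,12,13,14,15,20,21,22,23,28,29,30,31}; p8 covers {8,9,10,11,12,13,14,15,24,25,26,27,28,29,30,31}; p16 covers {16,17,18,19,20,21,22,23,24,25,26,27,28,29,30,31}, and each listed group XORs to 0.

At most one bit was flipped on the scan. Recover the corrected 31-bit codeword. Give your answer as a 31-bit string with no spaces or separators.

0101001010111011011101011111101

s1 (pos 1,3,5,7,9,11,13,15,17,19,21,23,25,27,29,31): 0⊕0⊕0⊕1⊕1⊕1⊕1⊕1⊕1⊕1⊕0⊕0⊕1⊕1⊕1⊕1 = 1
s2 (pos 2,3,6,7,10,11,14,15,18,19,22,23,26,27,30,31): 1⊕0⊕0⊕1⊕0⊕1⊕0⊕1⊕1⊕1⊕1⊕0⊕1⊕1⊕0⊕1 = 0
s4 (pos 4,5,6,7,12,13,14,15,20,21,22,23,28,29,30,31): 1⊕0⊕0⊕1⊕1⊕1⊕0⊕1⊕1⊕0⊕1⊕0⊕1⊕1⊕0⊕1 = 0
s8 (pos 8,9,10,11,12,13,14,15,24,25,26,27,28,29,30,31): 0⊕1⊕0⊕1⊕1⊕1⊕0⊕1⊕1⊕1⊕1⊕1⊕1⊕1⊕0⊕1 = 0
s16 (pos 16,17,18,19,20,21,22,23,24,25,26,27,28,29,30,31): 1⊕1⊕1⊕1⊕1⊕0⊕1⊕0⊕1⊕1⊕1⊕1⊕1⊕1⊕0⊕1 = 1
Syndrome s16…s1 = 10001 → error at position 17.
Flip position 17: 0101001010111011111101011111101 → 0101001010111011011101011111101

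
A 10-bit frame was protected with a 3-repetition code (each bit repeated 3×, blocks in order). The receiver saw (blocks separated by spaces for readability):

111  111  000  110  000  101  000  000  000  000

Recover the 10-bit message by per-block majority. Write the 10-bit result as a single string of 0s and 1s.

1101010000

Block 1 (111): 3 ones → 1
Block 2 (111): 3 ones → 1
Block 3 (000): 0 ones → 0
Block 4 (110): 2 ones → 1
Block 5 (000): 0 ones → 0
Block 6 (101): 2 ones → 1
Block 7 (000): 0 ones → 0
Block 8 (000): 0 ones → 0
Block 9 (000): 0 ones → 0
Block 10 (000): 0 ones → 0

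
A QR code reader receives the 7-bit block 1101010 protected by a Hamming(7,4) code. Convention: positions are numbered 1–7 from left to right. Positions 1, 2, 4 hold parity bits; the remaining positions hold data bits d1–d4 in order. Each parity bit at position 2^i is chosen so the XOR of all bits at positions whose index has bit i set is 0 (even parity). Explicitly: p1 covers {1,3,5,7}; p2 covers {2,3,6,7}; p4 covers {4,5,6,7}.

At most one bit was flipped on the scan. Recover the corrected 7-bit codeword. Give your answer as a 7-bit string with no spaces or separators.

0101010

s1 (pos 1,3,5,7): 1⊕0⊕0⊕0 = 1
s2 (pos 2,3,6,7): 1⊕0⊕1⊕0 = 0
s4 (pos 4,5,6,7): 1⊕0⊕1⊕0 = 0
Syndrome s4…s1 = 001 → error at position 1.
Flip position 1: 1101010 → 0101010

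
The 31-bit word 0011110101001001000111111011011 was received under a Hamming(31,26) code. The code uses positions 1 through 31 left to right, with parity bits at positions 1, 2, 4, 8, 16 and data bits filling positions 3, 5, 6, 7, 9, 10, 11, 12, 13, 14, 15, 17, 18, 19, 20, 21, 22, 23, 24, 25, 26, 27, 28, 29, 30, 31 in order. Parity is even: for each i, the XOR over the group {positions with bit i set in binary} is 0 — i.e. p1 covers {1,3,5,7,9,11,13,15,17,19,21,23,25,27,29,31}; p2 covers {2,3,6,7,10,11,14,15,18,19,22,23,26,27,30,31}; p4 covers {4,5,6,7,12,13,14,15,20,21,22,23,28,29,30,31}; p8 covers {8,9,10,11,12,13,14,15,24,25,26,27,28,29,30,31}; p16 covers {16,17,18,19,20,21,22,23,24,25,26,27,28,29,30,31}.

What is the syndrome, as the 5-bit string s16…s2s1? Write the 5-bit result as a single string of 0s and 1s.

s1 (pos 1,3,5,7,9,11,13,15,17,19,21,23,25,27,29,31): 0⊕1⊕1⊕0⊕0⊕0⊕1⊕0⊕0⊕0⊕1⊕1⊕1⊕1⊕0⊕1 = 0
s2 (pos 2,3,6,7,10,11,14,15,18,19,22,23,26,27,30,31): 0⊕1⊕1⊕0⊕1⊕0⊕0⊕0⊕0⊕0⊕1⊕1⊕0⊕1⊕1⊕1 = 0
s4 (pos 4,5,6,7,12,13,14,15,20,21,22,23,28,29,30,31): 1⊕1⊕1⊕0⊕0⊕1⊕0⊕0⊕1⊕1⊕1⊕1⊕1⊕0⊕1⊕1 = 1
s8 (pos 8,9,10,11,12,13,14,15,24,25,26,27,28,29,30,31): 1⊕0⊕1⊕0⊕0⊕1⊕0⊕0⊕1⊕1⊕0⊕1⊕1⊕0⊕1⊕1 = 1
s16 (pos 16,17,18,19,20,21,22,23,24,25,26,27,28,29,30,31): 1⊕0⊕0⊕0⊕1⊕1⊕1⊕1⊕1⊕1⊕0⊕1⊕1⊕0⊕1⊕1 = 1
Syndrome s16…s1 = 11100 → error at position 28.

11100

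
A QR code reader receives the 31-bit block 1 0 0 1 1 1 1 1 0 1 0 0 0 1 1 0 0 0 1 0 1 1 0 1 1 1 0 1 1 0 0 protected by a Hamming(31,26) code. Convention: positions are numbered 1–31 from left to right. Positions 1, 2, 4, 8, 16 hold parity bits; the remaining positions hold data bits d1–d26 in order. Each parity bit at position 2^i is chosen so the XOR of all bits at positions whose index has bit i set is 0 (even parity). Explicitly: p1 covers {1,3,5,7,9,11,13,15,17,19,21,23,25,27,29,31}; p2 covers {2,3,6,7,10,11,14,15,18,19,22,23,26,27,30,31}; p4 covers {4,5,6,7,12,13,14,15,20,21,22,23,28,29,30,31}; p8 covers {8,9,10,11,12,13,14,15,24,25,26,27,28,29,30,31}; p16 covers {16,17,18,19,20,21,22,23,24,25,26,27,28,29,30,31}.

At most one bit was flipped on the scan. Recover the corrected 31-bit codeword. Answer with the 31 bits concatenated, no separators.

1001111001000110001011011101100

s1 (pos 1,3,5,7,9,11,13,15,17,19,21,23,25,27,29,31): 1⊕0⊕1⊕1⊕0⊕0⊕0⊕1⊕0⊕1⊕1⊕0⊕1⊕0⊕1⊕0 = 0
s2 (pos 2,3,6,7,10,11,14,15,18,19,22,23,26,27,30,31): 0⊕0⊕1⊕1⊕1⊕0⊕1⊕1⊕0⊕1⊕1⊕0⊕1⊕0⊕0⊕0 = 0
s4 (pos 4,5,6,7,12,13,14,15,20,21,22,23,28,29,30,31): 1⊕1⊕1⊕1⊕0⊕0⊕1⊕1⊕0⊕1⊕1⊕0⊕1⊕1⊕0⊕0 = 0
s8 (pos 8,9,10,11,12,13,14,15,24,25,26,27,28,29,30,31): 1⊕0⊕1⊕0⊕0⊕0⊕1⊕1⊕1⊕1⊕1⊕0⊕1⊕1⊕0⊕0 = 1
s16 (pos 16,17,18,19,20,21,22,23,24,25,26,27,28,29,30,31): 0⊕0⊕0⊕1⊕0⊕1⊕1⊕0⊕1⊕1⊕1⊕0⊕1⊕1⊕0⊕0 = 0
Syndrome s16…s1 = 01000 → error at position 8.
Flip position 8: 1001111101000110001011011101100 → 1001111001000110001011011101100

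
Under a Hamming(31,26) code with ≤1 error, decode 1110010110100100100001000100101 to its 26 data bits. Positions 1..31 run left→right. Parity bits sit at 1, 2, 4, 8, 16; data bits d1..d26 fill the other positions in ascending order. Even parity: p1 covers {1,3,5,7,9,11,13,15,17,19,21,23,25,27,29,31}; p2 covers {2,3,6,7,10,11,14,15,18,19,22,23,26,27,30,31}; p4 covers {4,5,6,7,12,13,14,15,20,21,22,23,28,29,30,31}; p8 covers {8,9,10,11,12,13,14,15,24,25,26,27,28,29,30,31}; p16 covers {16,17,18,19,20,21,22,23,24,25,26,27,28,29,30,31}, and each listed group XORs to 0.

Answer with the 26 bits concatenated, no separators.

s1 (pos 1,3,5,7,9,11,13,15,17,19,21,23,25,27,29,31): 1⊕1⊕0⊕0⊕1⊕1⊕0⊕0⊕1⊕0⊕0⊕0⊕0⊕0⊕1⊕1 = 1
s2 (pos 2,3,6,7,10,11,14,15,18,19,22,23,26,27,30,31): 1⊕1⊕1⊕0⊕0⊕1⊕1⊕0⊕0⊕0⊕1⊕0⊕1⊕0⊕0⊕1 = 0
s4 (pos 4,5,6,7,12,13,14,15,20,21,22,23,28,29,30,31): 0⊕0⊕1⊕0⊕0⊕0⊕1⊕0⊕0⊕0⊕1⊕0⊕0⊕1⊕0⊕1 = 1
s8 (pos 8,9,10,11,12,13,14,15,24,25,26,27,28,29,30,31): 1⊕1⊕0⊕1⊕0⊕0⊕1⊕0⊕0⊕0⊕1⊕0⊕0⊕1⊕0⊕1 = 1
s16 (pos 16,17,18,19,20,21,22,23,24,25,26,27,28,29,30,31): 0⊕1⊕0⊕0⊕0⊕0⊕1⊕0⊕0⊕0⊕1⊕0⊕0⊕1⊕0⊕1 = 1
Syndrome s16…s1 = 11101 → error at position 29.
Flip position 29: 1110010110100100100001000100101 → 1110010110100100100001000100001
Read data bits from positions 3,5,6,7,9,10,11,12,13,14,15,17,18,19,20,21,22,23,24,25,26,27,28,29,30,31: 10101010010100001000100001

10101010010100001000100001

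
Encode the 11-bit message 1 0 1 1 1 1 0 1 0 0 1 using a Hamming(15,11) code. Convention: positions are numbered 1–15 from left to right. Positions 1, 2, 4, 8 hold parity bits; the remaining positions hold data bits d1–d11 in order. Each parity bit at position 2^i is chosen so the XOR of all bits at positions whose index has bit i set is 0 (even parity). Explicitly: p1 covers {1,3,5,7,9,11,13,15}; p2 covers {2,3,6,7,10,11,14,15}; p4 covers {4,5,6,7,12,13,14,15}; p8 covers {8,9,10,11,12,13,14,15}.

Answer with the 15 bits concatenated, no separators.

Place data at non-parity positions: p1 p2 1 p4 0 1 1 p8 1 1 0 1 0 0 1
p1 (pos 1,3,5,7,9,11,13,15): XOR of data positions = 1⊕0⊕1⊕1⊕0⊕0⊕1 = 0
p2 (pos 2,3,6,7,10,11,14,15): XOR of data positions = 1⊕1⊕1⊕1⊕0⊕0⊕1 = 1
p4 (pos 4,5,6,7,12,13,14,15): XOR of data positions = 0⊕1⊕1⊕1⊕0⊕0⊕1 = 0
p8 (pos 8,9,10,11,12,13,14,15): XOR of data positions = 1⊕1⊕0⊕1⊕0⊕0⊕1 = 0
Codeword: 011001101101001

011001101101001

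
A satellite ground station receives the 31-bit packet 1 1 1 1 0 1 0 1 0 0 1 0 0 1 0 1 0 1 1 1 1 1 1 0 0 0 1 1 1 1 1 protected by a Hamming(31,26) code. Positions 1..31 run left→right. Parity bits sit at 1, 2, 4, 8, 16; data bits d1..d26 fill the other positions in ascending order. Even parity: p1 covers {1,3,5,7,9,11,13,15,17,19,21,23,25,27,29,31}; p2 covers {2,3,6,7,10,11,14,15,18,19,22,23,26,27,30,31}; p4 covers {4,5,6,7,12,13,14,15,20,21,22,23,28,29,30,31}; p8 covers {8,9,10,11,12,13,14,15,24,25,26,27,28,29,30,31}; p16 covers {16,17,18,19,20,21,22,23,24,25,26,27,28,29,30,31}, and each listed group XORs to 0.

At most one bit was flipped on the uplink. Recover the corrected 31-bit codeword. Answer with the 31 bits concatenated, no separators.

s1 (pos 1,3,5,7,9,11,13,15,17,19,21,23,25,27,29,31): 1⊕1⊕0⊕0⊕0⊕1⊕0⊕0⊕0⊕1⊕1⊕1⊕0⊕1⊕1⊕1 = 1
s2 (pos 2,3,6,7,10,11,14,15,18,19,22,23,26,27,30,31): 1⊕1⊕1⊕0⊕0⊕1⊕1⊕0⊕1⊕1⊕1⊕1⊕0⊕1⊕1⊕1 = 0
s4 (pos 4,5,6,7,12,13,14,15,20,21,22,23,28,29,30,31): 1⊕0⊕1⊕0⊕0⊕0⊕1⊕0⊕1⊕1⊕1⊕1⊕1⊕1⊕1⊕1 = 1
s8 (pos 8,9,10,11,12,13,14,15,24,25,26,27,28,29,30,31): 1⊕0⊕0⊕1⊕0⊕0⊕1⊕0⊕0⊕0⊕0⊕1⊕1⊕1⊕1⊕1 = 0
s16 (pos 16,17,18,19,20,21,22,23,24,25,26,27,28,29,30,31): 1⊕0⊕1⊕1⊕1⊕1⊕1⊕1⊕0⊕0⊕0⊕1⊕1⊕1⊕1⊕1 = 0
Syndrome s16…s1 = 00101 → error at position 5.
Flip position 5: 1111010100100101011111100011111 → 1111110100100101011111100011111

1111110100100101011111100011111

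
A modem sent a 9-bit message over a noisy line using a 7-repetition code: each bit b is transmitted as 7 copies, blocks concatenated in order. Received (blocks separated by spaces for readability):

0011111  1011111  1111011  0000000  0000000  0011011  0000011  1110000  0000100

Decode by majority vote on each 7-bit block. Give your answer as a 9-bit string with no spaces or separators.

111001000

Block 1 (0011111): 5 ones → 1
Block 2 (1011111): 6 ones → 1
Block 3 (1111011): 6 ones → 1
Block 4 (0000000): 0 ones → 0
Block 5 (0000000): 0 ones → 0
Block 6 (0011011): 4 ones → 1
Block 7 (0000011): 2 ones → 0
Block 8 (1110000): 3 ones → 0
Block 9 (0000100): 1 one → 0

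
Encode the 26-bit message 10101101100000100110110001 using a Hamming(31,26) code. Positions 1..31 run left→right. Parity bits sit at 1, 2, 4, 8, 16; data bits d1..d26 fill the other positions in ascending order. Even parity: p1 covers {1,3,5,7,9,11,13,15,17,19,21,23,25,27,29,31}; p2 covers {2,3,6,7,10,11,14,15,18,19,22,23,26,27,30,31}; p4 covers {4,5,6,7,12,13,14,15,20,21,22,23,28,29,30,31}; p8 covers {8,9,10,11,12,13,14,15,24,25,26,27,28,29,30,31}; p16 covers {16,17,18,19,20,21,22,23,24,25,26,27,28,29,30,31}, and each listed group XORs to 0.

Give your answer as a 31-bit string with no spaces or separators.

Place data at non-parity positions: p1 p2 1 p4 0 1 0 p8 1 1 0 1 1 0 0 p16 0 0 0 1 0 0 1 1 0 1 1 0 0 0 1
p1 (pos 1,3,5,7,9,11,13,15,17,19,21,23,25,27,29,31): XOR of data positions = 1⊕0⊕0⊕1⊕0⊕1⊕0⊕0⊕0⊕0⊕1⊕0⊕1⊕0⊕1 = 0
p2 (pos 2,3,6,7,10,11,14,15,18,19,22,23,26,27,30,31): XOR of data positions = 1⊕1⊕0⊕1⊕0⊕0⊕0⊕0⊕0⊕0⊕1⊕1⊕1⊕0⊕1 = 1
p4 (pos 4,5,6,7,12,13,14,15,20,21,22,23,28,29,30,31): XOR of data positions = 0⊕1⊕0⊕1⊕1⊕0⊕0⊕1⊕0⊕0⊕1⊕0⊕0⊕0⊕1 = 0
p8 (pos 8,9,10,11,12,13,14,15,24,25,26,27,28,29,30,31): XOR of data positions = 1⊕1⊕0⊕1⊕1⊕0⊕0⊕1⊕0⊕1⊕1⊕0⊕0⊕0⊕1 = 0
p16 (pos 16,17,18,19,20,21,22,23,24,25,26,27,28,29,30,31): XOR of data positions = 0⊕0⊕0⊕1⊕0⊕0⊕1⊕1⊕0⊕1⊕1⊕0⊕0⊕0⊕1 = 0
Codeword: 0110010011011000000100110110001

0110010011011000000100110110001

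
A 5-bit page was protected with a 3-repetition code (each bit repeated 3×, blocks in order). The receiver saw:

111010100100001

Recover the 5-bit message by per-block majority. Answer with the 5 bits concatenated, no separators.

10000

Block 1 (111): 3 ones → 1
Block 2 (010): 1 one → 0
Block 3 (100): 1 one → 0
Block 4 (100): 1 one → 0
Block 5 (001): 1 one → 0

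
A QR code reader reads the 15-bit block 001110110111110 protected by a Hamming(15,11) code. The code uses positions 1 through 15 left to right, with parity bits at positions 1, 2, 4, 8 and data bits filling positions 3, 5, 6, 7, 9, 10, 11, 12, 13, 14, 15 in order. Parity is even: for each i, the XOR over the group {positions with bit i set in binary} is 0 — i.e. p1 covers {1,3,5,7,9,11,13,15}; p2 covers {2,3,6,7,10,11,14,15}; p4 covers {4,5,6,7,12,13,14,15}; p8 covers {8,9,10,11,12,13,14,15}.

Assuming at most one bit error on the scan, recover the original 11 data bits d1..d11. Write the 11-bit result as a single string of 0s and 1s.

s1 (pos 1,3,5,7,9,11,13,15): 0⊕1⊕1⊕1⊕0⊕1⊕1⊕0 = 1
s2 (pos 2,3,6,7,10,11,14,15): 0⊕1⊕0⊕1⊕1⊕1⊕1⊕0 = 1
s4 (pos 4,5,6,7,12,13,14,15): 1⊕1⊕0⊕1⊕1⊕1⊕1⊕0 = 0
s8 (pos 8,9,10,11,12,13,14,15): 1⊕0⊕1⊕1⊕1⊕1⊕1⊕0 = 0
Syndrome s8…s1 = 0011 → error at position 3.
Flip position 3: 001110110111110 → 000110110111110
Read data bits from positions 3,5,6,7,9,10,11,12,13,14,15: 01010111110

01010111110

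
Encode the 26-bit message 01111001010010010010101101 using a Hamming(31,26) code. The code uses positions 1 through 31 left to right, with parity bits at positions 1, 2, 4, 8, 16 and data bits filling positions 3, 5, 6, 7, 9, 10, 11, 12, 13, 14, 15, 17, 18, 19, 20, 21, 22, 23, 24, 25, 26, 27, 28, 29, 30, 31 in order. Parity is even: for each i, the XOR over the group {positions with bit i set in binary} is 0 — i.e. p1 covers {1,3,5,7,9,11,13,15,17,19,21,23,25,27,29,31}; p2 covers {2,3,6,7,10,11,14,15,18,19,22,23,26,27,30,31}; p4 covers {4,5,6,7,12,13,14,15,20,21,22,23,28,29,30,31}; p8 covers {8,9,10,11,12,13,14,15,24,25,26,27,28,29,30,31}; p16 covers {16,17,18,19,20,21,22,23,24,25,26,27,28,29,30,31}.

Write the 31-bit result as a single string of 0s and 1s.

0001111010010101010010010101101

Place data at non-parity positions: p1 p2 0 p4 1 1 1 p8 1 0 0 1 0 1 0 p16 0 1 0 0 1 0 0 1 0 1 0 1 1 0 1
p1 (pos 1,3,5,7,9,11,13,15,17,19,21,23,25,27,29,31): XOR of data positions = 0⊕1⊕1⊕1⊕0⊕0⊕0⊕0⊕0⊕1⊕0⊕0⊕0⊕1⊕1 = 0
p2 (pos 2,3,6,7,10,11,14,15,18,19,22,23,26,27,30,31): XOR of data positions = 0⊕1⊕1⊕0⊕0⊕1⊕0⊕1⊕0⊕0⊕0⊕1⊕0⊕0⊕1 = 0
p4 (pos 4,5,6,7,12,13,14,15,20,21,22,23,28,29,30,31): XOR of data positions = 1⊕1⊕1⊕1⊕0⊕1⊕0⊕0⊕1⊕0⊕0⊕1⊕1⊕0⊕1 = 1
p8 (pos 8,9,10,11,12,13,14,15,24,25,26,27,28,29,30,31): XOR of data positions = 1⊕0⊕0⊕1⊕0⊕1⊕0⊕1⊕0⊕1⊕0⊕1⊕1⊕0⊕1 = 0
p16 (pos 16,17,18,19,20,21,22,23,24,25,26,27,28,29,30,31): XOR of data positions = 0⊕1⊕0⊕0⊕1⊕0⊕0⊕1⊕0⊕1⊕0⊕1⊕1⊕0⊕1 = 1
Codeword: 0001111010010101010010010101101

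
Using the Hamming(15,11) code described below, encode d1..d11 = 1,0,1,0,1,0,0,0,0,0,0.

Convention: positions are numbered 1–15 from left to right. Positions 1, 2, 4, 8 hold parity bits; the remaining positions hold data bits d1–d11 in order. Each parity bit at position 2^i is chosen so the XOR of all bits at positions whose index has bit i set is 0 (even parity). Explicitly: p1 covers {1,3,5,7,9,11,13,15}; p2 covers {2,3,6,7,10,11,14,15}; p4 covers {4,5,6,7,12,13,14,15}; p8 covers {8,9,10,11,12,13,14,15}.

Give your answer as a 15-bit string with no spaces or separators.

Place data at non-parity positions: p1 p2 1 p4 0 1 0 p8 1 0 0 0 0 0 0
p1 (pos 1,3,5,7,9,11,13,15): XOR of data positions = 1⊕0⊕0⊕1⊕0⊕0⊕0 = 0
p2 (pos 2,3,6,7,10,11,14,15): XOR of data positions = 1⊕1⊕0⊕0⊕0⊕0⊕0 = 0
p4 (pos 4,5,6,7,12,13,14,15): XOR of data positions = 0⊕1⊕0⊕0⊕0⊕0⊕0 = 1
p8 (pos 8,9,10,11,12,13,14,15): XOR of data positions = 1⊕0⊕0⊕0⊕0⊕0⊕0 = 1
Codeword: 001101011000000

001101011000000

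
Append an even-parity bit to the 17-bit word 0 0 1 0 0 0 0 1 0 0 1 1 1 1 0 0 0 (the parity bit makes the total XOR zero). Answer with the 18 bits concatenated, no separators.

001000010011110000

XOR of the 17 data bits: 0⊕0⊕1⊕0⊕0⊕0⊕0⊕1⊕0⊕0⊕1⊕1⊕1⊕1⊕0⊕0⊕0 = 0
Parity bit = 0 (so all 18 bits XOR to 0).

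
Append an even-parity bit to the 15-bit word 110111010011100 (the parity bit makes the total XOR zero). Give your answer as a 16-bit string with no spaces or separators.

XOR of the 15 data bits: 1⊕1⊕0⊕1⊕1⊕1⊕0⊕1⊕0⊕0⊕1⊕1⊕1⊕0⊕0 = 1
Parity bit = 1 (so all 16 bits XOR to 0).

1101110100111001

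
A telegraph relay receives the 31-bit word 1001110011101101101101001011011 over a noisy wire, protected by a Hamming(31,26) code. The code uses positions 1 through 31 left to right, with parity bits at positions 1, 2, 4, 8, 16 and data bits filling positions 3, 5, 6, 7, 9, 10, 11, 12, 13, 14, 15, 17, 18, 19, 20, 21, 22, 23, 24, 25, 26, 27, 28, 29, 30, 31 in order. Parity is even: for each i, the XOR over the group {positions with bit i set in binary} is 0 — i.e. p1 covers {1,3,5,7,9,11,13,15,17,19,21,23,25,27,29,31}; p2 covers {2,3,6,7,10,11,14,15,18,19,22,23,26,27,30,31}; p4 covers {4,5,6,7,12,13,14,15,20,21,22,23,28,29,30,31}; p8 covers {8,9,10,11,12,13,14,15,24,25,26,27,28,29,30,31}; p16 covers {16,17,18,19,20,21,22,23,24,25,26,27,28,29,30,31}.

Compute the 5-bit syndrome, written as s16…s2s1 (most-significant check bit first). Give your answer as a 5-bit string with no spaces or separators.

s1 (pos 1,3,5,7,9,11,13,15,17,19,21,23,25,27,29,31): 1⊕0⊕1⊕0⊕1⊕1⊕1⊕0⊕1⊕1⊕0⊕0⊕1⊕1⊕0⊕1 = 0
s2 (pos 2,3,6,7,10,11,14,15,18,19,22,23,26,27,30,31): 0⊕0⊕1⊕0⊕1⊕1⊕1⊕0⊕0⊕1⊕1⊕0⊕0⊕1⊕1⊕1 = 1
s4 (pos 4,5,6,7,12,13,14,15,20,21,22,23,28,29,30,31): 1⊕1⊕1⊕0⊕0⊕1⊕1⊕0⊕1⊕0⊕1⊕0⊕1⊕0⊕1⊕1 = 0
s8 (pos 8,9,10,11,12,13,14,15,24,25,26,27,28,29,30,31): 0⊕1⊕1⊕1⊕0⊕1⊕1⊕0⊕0⊕1⊕0⊕1⊕1⊕0⊕1⊕1 = 0
s16 (pos 16,17,18,19,20,21,22,23,24,25,26,27,28,29,30,31): 1⊕1⊕0⊕1⊕1⊕0⊕1⊕0⊕0⊕1⊕0⊕1⊕1⊕0⊕1⊕1 = 0
Syndrome s16…s1 = 00010 → error at position 2.

00010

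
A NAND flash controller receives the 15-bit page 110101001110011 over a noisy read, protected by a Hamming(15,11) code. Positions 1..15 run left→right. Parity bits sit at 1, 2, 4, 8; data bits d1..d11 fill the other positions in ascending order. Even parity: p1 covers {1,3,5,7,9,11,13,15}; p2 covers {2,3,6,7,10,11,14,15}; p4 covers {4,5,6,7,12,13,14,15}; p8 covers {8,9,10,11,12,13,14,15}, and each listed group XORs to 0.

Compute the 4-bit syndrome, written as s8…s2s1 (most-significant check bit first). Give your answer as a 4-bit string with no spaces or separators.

1000

s1 (pos 1,3,5,7,9,11,13,15): 1⊕0⊕0⊕0⊕1⊕1⊕0⊕1 = 0
s2 (pos 2,3,6,7,10,11,14,15): 1⊕0⊕1⊕0⊕1⊕1⊕1⊕1 = 0
s4 (pos 4,5,6,7,12,13,14,15): 1⊕0⊕1⊕0⊕0⊕0⊕1⊕1 = 0
s8 (pos 8,9,10,11,12,13,14,15): 0⊕1⊕1⊕1⊕0⊕0⊕1⊕1 = 1
Syndrome s8…s1 = 1000 → error at position 8.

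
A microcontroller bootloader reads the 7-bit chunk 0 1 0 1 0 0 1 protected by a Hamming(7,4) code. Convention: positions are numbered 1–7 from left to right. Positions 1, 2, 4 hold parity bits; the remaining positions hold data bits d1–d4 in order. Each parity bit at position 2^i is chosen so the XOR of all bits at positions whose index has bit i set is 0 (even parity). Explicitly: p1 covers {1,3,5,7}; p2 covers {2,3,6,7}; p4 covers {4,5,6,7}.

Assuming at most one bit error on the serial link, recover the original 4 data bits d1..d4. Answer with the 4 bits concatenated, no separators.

s1 (pos 1,3,5,7): 0⊕0⊕0⊕1 = 1
s2 (pos 2,3,6,7): 1⊕0⊕0⊕1 = 0
s4 (pos 4,5,6,7): 1⊕0⊕0⊕1 = 0
Syndrome s4…s1 = 001 → error at position 1.
Flip position 1: 0101001 → 1101001
Read data bits from positions 3,5,6,7: 0001

0001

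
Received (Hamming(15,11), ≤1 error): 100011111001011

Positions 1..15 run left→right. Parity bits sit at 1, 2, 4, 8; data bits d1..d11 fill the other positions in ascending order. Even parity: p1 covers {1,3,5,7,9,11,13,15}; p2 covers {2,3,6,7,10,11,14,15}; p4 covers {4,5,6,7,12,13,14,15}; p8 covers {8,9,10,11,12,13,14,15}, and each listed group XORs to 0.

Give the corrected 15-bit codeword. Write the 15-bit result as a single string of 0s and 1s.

100011110001011

s1 (pos 1,3,5,7,9,11,13,15): 1⊕0⊕1⊕1⊕1⊕0⊕0⊕1 = 1
s2 (pos 2,3,6,7,10,11,14,15): 0⊕0⊕1⊕1⊕0⊕0⊕1⊕1 = 0
s4 (pos 4,5,6,7,12,13,14,15): 0⊕1⊕1⊕1⊕1⊕0⊕1⊕1 = 0
s8 (pos 8,9,10,11,12,13,14,15): 1⊕1⊕0⊕0⊕1⊕0⊕1⊕1 = 1
Syndrome s8…s1 = 1001 → error at position 9.
Flip position 9: 100011111001011 → 100011110001011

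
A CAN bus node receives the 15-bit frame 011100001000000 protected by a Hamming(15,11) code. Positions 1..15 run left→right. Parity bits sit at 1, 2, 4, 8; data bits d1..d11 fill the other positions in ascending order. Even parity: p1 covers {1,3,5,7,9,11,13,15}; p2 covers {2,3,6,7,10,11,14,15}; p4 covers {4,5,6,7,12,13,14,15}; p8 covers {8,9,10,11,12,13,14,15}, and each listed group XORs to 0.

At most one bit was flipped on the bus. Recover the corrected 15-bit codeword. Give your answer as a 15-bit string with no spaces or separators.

011100001001000

s1 (pos 1,3,5,7,9,11,13,15): 0⊕1⊕0⊕0⊕1⊕0⊕0⊕0 = 0
s2 (pos 2,3,6,7,10,11,14,15): 1⊕1⊕0⊕0⊕0⊕0⊕0⊕0 = 0
s4 (pos 4,5,6,7,12,13,14,15): 1⊕0⊕0⊕0⊕0⊕0⊕0⊕0 = 1
s8 (pos 8,9,10,11,12,13,14,15): 0⊕1⊕0⊕0⊕0⊕0⊕0⊕0 = 1
Syndrome s8…s1 = 1100 → error at position 12.
Flip position 12: 011100001000000 → 011100001001000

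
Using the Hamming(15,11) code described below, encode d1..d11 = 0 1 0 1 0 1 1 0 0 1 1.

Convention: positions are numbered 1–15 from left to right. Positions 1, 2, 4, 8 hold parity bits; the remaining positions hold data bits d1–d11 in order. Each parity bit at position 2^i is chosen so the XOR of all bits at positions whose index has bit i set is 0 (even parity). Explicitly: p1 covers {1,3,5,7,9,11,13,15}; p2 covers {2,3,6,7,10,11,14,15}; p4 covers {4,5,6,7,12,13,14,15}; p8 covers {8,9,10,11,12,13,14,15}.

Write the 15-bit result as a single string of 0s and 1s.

Place data at non-parity positions: p1 p2 0 p4 1 0 1 p8 0 1 1 0 0 1 1
p1 (pos 1,3,5,7,9,11,13,15): XOR of data positions = 0⊕1⊕1⊕0⊕1⊕0⊕1 = 0
p2 (pos 2,3,6,7,10,11,14,15): XOR of data positions = 0⊕0⊕1⊕1⊕1⊕1⊕1 = 1
p4 (pos 4,5,6,7,12,13,14,15): XOR of data positions = 1⊕0⊕1⊕0⊕0⊕1⊕1 = 0
p8 (pos 8,9,10,11,12,13,14,15): XOR of data positions = 0⊕1⊕1⊕0⊕0⊕1⊕1 = 0
Codeword: 010010100110011

010010100110011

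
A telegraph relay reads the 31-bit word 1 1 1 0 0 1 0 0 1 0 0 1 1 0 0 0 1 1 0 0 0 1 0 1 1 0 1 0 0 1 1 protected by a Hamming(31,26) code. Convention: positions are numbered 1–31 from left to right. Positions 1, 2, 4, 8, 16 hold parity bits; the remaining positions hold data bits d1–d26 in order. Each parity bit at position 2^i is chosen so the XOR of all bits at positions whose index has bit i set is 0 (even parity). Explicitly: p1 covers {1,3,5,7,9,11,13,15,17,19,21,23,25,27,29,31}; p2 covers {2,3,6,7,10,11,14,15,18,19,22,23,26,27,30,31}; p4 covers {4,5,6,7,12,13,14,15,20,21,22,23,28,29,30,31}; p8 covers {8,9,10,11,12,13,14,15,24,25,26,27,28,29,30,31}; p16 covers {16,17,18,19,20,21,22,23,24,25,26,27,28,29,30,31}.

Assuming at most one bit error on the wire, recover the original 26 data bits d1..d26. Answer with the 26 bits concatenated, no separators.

10101001100110001011010011

s1 (pos 1,3,5,7,9,11,13,15,17,19,21,23,25,27,29,31): 1⊕1⊕0⊕0⊕1⊕0⊕1⊕0⊕1⊕0⊕0⊕0⊕1⊕1⊕0⊕1 = 0
s2 (pos 2,3,6,7,10,11,14,15,18,19,22,23,26,27,30,31): 1⊕1⊕1⊕0⊕0⊕0⊕0⊕0⊕1⊕0⊕1⊕0⊕0⊕1⊕1⊕1 = 0
s4 (pos 4,5,6,7,12,13,14,15,20,21,22,23,28,29,30,31): 0⊕0⊕1⊕0⊕1⊕1⊕0⊕0⊕0⊕0⊕1⊕0⊕0⊕0⊕1⊕1 = 0
s8 (pos 8,9,10,11,12,13,14,15,24,25,26,27,28,29,30,31): 0⊕1⊕0⊕0⊕1⊕1⊕0⊕0⊕1⊕1⊕0⊕1⊕0⊕0⊕1⊕1 = 0
s16 (pos 16,17,18,19,20,21,22,23,24,25,26,27,28,29,30,31): 0⊕1⊕1⊕0⊕0⊕0⊕1⊕0⊕1⊕1⊕0⊕1⊕0⊕0⊕1⊕1 = 0
Syndrome s16…s1 = 00000 → no error.
Read data bits from positions 3,5,6,7,9,10,11,12,13,14,15,17,18,19,20,21,22,23,24,25,26,27,28,29,30,31: 10101001100110001011010011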